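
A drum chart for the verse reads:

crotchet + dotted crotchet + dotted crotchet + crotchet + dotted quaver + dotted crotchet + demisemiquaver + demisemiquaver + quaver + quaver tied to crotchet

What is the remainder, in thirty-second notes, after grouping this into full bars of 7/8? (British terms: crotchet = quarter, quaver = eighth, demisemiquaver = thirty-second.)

One bar of 7/8 = 28 thirty-second notes.
In thirty-second notes: crotchet = 8; dotted crotchet = 12; dotted crotchet = 12; crotchet = 8; dotted quaver = 6; dotted crotchet = 12; demisemiquaver = 1; demisemiquaver = 1; quaver = 4; quaver tied to crotchet (quaver + crotchet) = 12.
Total: 8 + 12 + 12 + 8 + 6 + 12 + 1 + 1 + 4 + 12 = 76.
76 ÷ 28 = 2 complete bars with 20 thirty-second notes remaining.

20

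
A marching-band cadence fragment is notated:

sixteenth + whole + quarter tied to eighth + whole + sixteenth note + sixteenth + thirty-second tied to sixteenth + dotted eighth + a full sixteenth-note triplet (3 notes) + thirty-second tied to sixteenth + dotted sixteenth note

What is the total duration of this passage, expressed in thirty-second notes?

101

Each duration in thirty-second notes: sixteenth = 2; whole = 32; quarter tied to eighth (quarter + eighth) = 12; whole = 32; sixteenth note = 2; sixteenth = 2; thirty-second tied to sixteenth (thirty-second + sixteenth) = 3; dotted eighth = 6; a full sixteenth-note triplet (3 notes) (three triplet sixteenths span one eighth) = 4; thirty-second tied to sixteenth (thirty-second + sixteenth) = 3; dotted sixteenth note = 3.
Altogether 2 + 32 + 12 + 32 + 2 + 2 + 3 + 6 + 4 + 3 + 3 = 101 thirty-second notes.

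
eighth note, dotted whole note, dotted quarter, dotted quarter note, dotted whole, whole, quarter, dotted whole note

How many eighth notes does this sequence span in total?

53

Working in eighth notes: eighth note = 1; dotted whole note = 12; dotted quarter = 3; dotted quarter note = 3; dotted whole = 12; whole = 8; quarter = 2; dotted whole note = 12.
Adding: 1 + 12 + 3 + 3 + 12 + 8 + 2 + 12 = 53 eighth notes.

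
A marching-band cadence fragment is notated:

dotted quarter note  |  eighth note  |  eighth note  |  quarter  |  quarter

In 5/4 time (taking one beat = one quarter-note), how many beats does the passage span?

One quarter-note beat = 2 eighth notes.
Express everything in eighth notes: dotted quarter note = 3; eighth note = 1; eighth note = 1; quarter = 2; quarter = 2.
Sum: 3 + 1 + 1 + 2 + 2 = 9.
9 ÷ 2 = 4.5 beats.

4.5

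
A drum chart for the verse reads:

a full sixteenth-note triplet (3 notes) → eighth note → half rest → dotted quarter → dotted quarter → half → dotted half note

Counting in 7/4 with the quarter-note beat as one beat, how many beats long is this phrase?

One quarter-note beat = 2 eighth notes.
Working in eighth notes: a full sixteenth-note triplet (3 notes) (three triplet sixteenths span one eighth) = 1; eighth note = 1; half rest = 4; dotted quarter = 3; dotted quarter = 3; half = 4; dotted half note = 6.
Total: 1 + 1 + 4 + 3 + 3 + 4 + 6 = 22.
22 ÷ 2 = 11 beats.

11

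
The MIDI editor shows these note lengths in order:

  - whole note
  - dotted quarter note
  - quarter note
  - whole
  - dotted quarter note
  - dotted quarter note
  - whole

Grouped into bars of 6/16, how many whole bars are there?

One bar of 6/16 = 3 eighth notes.
Express everything in eighth notes: whole note = 8; dotted quarter note = 3; quarter note = 2; whole = 8; dotted quarter note = 3; dotted quarter note = 3; whole = 8.
Total: 8 + 3 + 2 + 8 + 3 + 3 + 8 = 35.
35 ÷ 3 = 11 complete bars with 2 left over.

11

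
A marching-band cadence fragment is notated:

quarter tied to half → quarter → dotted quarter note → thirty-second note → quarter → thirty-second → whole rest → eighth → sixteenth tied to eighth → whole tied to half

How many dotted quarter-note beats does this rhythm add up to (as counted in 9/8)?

12

One dotted quarter-note beat = 12 thirty-second notes.
Working in thirty-second notes: quarter tied to half (quarter + half) = 24; quarter = 8; dotted quarter note = 12; thirty-second note = 1; quarter = 8; thirty-second = 1; whole rest = 32; eighth = 4; sixteenth tied to eighth (sixteenth + eighth) = 6; whole tied to half (whole + half) = 48.
Adding: 24 + 8 + 12 + 1 + 8 + 1 + 32 + 4 + 6 + 48 = 144.
144 ÷ 12 = 12 beats.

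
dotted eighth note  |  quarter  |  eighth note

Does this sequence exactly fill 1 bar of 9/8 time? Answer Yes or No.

One bar of 9/8 = 18 sixteenth notes.
Working in sixteenth notes: dotted eighth note = 3; quarter = 4; eighth note = 2.
Sum: 3 + 4 + 2 = 9.
9 falls short of 18, so the answer is No.

No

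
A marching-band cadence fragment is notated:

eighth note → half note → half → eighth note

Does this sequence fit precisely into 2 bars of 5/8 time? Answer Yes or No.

One bar of 5/8 = 5 eighth notes, so 2 bars = 10.
Each duration in eighth notes: eighth note = 1; half note = 4; half = 4; eighth note = 1.
Altogether 1 + 4 + 4 + 1 = 10.
10 equals 10, so the answer is Yes.

Yes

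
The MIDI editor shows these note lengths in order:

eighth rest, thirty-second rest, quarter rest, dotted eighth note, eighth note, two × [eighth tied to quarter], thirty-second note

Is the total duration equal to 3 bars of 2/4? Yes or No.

Yes

One bar of 2/4 = 16 thirty-second notes, so 3 bars = 48.
Working in thirty-second notes: eighth rest = 4; thirty-second rest = 1; quarter rest = 8; dotted eighth note = 6; eighth note = 4; eighth tied to quarter (eighth + quarter) = 12; eighth tied to quarter (eighth + quarter) = 12; thirty-second note = 1.
Total: 4 + 1 + 8 + 6 + 4 + 12 + 12 + 1 = 48.
48 equals 48, so the answer is Yes.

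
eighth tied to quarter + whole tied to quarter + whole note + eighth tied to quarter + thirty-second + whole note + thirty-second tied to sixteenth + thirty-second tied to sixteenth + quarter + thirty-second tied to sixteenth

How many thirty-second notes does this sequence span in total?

Each duration in thirty-second notes: eighth tied to quarter (eighth + quarter) = 12; whole tied to quarter (whole + quarter) = 40; whole note = 32; eighth tied to quarter (eighth + quarter) = 12; thirty-second = 1; whole note = 32; thirty-second tied to sixteenth (thirty-second + sixteenth) = 3; thirty-second tied to sixteenth (thirty-second + sixteenth) = 3; quarter = 8; thirty-second tied to sixteenth (thirty-second + sixteenth) = 3.
Altogether 12 + 40 + 32 + 12 + 1 + 32 + 3 + 3 + 8 + 3 = 146 thirty-second notes.

146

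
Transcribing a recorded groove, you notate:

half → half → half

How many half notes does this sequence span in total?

3

In half notes: half = 1; half = 1; half = 1.
Altogether 1 + 1 + 1 = 3 half notes.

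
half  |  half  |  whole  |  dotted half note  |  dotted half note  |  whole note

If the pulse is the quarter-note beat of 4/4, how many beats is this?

18

One quarter-note beat = 2 eighth notes.
Express everything in eighth notes: half = 4; half = 4; whole = 8; dotted half note = 6; dotted half note = 6; whole note = 8.
Adding: 4 + 4 + 8 + 6 + 6 + 8 = 36.
36 ÷ 2 = 18 beats.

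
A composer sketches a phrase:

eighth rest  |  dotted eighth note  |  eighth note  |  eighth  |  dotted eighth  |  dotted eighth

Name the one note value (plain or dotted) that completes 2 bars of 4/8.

sixteenth note

2 bars of 4/8 = 16 sixteenth notes.
In sixteenth notes: eighth rest = 2; dotted eighth note = 3; eighth note = 2; eighth = 2; dotted eighth = 3; dotted eighth = 3.
Sum: 2 + 3 + 2 + 2 + 3 + 3 = 15.
Remaining: 16 − 15 = 1 sixteenth note, which is a sixteenth note.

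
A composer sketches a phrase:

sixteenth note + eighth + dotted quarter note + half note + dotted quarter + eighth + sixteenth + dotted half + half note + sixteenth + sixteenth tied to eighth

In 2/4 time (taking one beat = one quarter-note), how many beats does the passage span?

One quarter-note beat = 4 sixteenth notes.
Each duration in sixteenth notes: sixteenth note = 1; eighth = 2; dotted quarter note = 6; half note = 8; dotted quarter = 6; eighth = 2; sixteenth = 1; dotted half = 12; half note = 8; sixteenth = 1; sixteenth tied to eighth (sixteenth + eighth) = 3.
Total: 1 + 2 + 6 + 8 + 6 + 2 + 1 + 12 + 8 + 1 + 3 = 50.
50 ÷ 4 = 12.5 beats.

12.5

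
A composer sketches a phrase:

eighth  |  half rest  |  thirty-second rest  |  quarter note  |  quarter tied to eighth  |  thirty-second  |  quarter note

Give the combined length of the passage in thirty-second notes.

In thirty-second notes: eighth = 4; half rest = 16; thirty-second rest = 1; quarter note = 8; quarter tied to eighth (quarter + eighth) = 12; thirty-second = 1; quarter note = 8.
Total: 4 + 16 + 1 + 8 + 12 + 1 + 8 = 50 thirty-second notes.

50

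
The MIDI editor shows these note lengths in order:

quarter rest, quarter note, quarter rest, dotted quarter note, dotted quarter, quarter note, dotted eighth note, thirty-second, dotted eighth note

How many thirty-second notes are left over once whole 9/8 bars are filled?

One bar of 9/8 = 36 thirty-second notes.
Working in thirty-second notes: quarter rest = 8; quarter note = 8; quarter rest = 8; dotted quarter note = 12; dotted quarter = 12; quarter note = 8; dotted eighth note = 6; thirty-second = 1; dotted eighth note = 6.
Total: 8 + 8 + 8 + 12 + 12 + 8 + 6 + 1 + 6 = 69.
69 ÷ 36 = 1 complete bar with 33 thirty-second notes remaining.

33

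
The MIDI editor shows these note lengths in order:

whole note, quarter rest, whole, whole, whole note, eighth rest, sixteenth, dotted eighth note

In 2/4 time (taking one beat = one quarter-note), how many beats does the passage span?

18.5

One quarter-note beat = 4 sixteenth notes.
Each duration in sixteenth notes: whole note = 16; quarter rest = 4; whole = 16; whole = 16; whole note = 16; eighth rest = 2; sixteenth = 1; dotted eighth note = 3.
Sum: 16 + 4 + 16 + 16 + 16 + 2 + 1 + 3 = 74.
74 ÷ 4 = 18.5 beats.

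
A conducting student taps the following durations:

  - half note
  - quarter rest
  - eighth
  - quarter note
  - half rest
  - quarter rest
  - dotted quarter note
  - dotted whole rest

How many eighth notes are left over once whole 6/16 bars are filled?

One bar of 6/16 = 3 eighth notes.
Convert each value to eighth notes: half note = 4; quarter rest = 2; eighth = 1; quarter note = 2; half rest = 4; quarter rest = 2; dotted quarter note = 3; dotted whole rest = 12.
Altogether 4 + 2 + 1 + 2 + 4 + 2 + 3 + 12 = 30.
30 ÷ 3 = 10 complete bars with 0 eighth notes remaining.

0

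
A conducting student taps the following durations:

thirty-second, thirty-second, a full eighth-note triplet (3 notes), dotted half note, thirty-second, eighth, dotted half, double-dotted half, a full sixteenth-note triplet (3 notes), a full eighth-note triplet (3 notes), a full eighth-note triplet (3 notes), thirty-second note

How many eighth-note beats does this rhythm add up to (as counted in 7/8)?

One eighth-note beat = 4 thirty-second notes.
Each duration in thirty-second notes: thirty-second = 1; thirty-second = 1; a full eighth-note triplet (3 notes) (three triplet eighths span one quarter) = 8; dotted half note = 24; thirty-second = 1; eighth = 4; dotted half = 24; double-dotted half = 28; a full sixteenth-note triplet (3 notes) (three triplet sixteenths span one eighth) = 4; a full eighth-note triplet (3 notes) (three triplet eighths span one quarter) = 8; a full eighth-note triplet (3 notes) (three triplet eighths span one quarter) = 8; thirty-second note = 1.
Total: 1 + 1 + 8 + 24 + 1 + 4 + 24 + 28 + 4 + 8 + 8 + 1 = 112.
112 ÷ 4 = 28 beats.

28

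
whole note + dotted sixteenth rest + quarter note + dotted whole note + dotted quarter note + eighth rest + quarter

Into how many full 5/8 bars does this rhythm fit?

5

One bar of 5/8 = 20 thirty-second notes.
Each duration in thirty-second notes: whole note = 32; dotted sixteenth rest = 3; quarter note = 8; dotted whole note = 48; dotted quarter note = 12; eighth rest = 4; quarter = 8.
Sum: 32 + 3 + 8 + 48 + 12 + 4 + 8 = 115.
115 ÷ 20 = 5 complete bars with 15 left over.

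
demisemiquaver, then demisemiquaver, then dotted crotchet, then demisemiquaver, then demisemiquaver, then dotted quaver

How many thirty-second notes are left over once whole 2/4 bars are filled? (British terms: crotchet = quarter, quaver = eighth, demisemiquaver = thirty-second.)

One bar of 2/4 = 16 thirty-second notes.
In thirty-second notes: demisemiquaver = 1; demisemiquaver = 1; dotted crotchet = 12; demisemiquaver = 1; demisemiquaver = 1; dotted quaver = 6.
Altogether 1 + 1 + 12 + 1 + 1 + 6 = 22.
22 ÷ 16 = 1 complete bar with 6 thirty-second notes remaining.

6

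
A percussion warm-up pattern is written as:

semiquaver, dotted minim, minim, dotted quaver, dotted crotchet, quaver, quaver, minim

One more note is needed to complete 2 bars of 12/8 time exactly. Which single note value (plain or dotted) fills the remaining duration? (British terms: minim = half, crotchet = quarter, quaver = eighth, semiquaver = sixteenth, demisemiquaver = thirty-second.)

2 bars of 12/8 = 48 sixteenth notes.
Each duration in sixteenth notes: semiquaver = 1; dotted minim = 12; minim = 8; dotted quaver = 3; dotted crotchet = 6; quaver = 2; quaver = 2; minim = 8.
Adding: 1 + 12 + 8 + 3 + 6 + 2 + 2 + 8 = 42.
Remaining: 48 − 42 = 6 sixteenth notes, which is a dotted quarter note.

dotted quarter note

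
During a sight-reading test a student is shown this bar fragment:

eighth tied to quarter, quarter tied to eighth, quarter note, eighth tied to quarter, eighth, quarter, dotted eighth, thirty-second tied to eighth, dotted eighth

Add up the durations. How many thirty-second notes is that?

73

Working in thirty-second notes: eighth tied to quarter (eighth + quarter) = 12; quarter tied to eighth (quarter + eighth) = 12; quarter note = 8; eighth tied to quarter (eighth + quarter) = 12; eighth = 4; quarter = 8; dotted eighth = 6; thirty-second tied to eighth (thirty-second + eighth) = 5; dotted eighth = 6.
Sum: 12 + 12 + 8 + 12 + 4 + 8 + 6 + 5 + 6 = 73 thirty-second notes.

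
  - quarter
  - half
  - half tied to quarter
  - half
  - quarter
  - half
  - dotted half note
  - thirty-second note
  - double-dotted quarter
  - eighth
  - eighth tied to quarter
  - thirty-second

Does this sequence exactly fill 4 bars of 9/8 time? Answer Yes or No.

One bar of 9/8 = 36 thirty-second notes, so 4 bars = 144.
Working in thirty-second notes: quarter = 8; half = 16; half tied to quarter (half + quarter) = 24; half = 16; quarter = 8; half = 16; dotted half note = 24; thirty-second note = 1; double-dotted quarter = 14; eighth = 4; eighth tied to quarter (eighth + quarter) = 12; thirty-second = 1.
Sum: 8 + 16 + 24 + 16 + 8 + 16 + 24 + 1 + 14 + 4 + 12 + 1 = 144.
144 equals 144, so the answer is Yes.

Yes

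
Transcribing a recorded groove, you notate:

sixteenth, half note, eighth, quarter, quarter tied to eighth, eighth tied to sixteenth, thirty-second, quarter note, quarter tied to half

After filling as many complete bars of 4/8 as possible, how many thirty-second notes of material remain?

1

One bar of 4/8 = 16 thirty-second notes.
Each duration in thirty-second notes: sixteenth = 2; half note = 16; eighth = 4; quarter = 8; quarter tied to eighth (quarter + eighth) = 12; eighth tied to sixteenth (eighth + sixteenth) = 6; thirty-second = 1; quarter note = 8; quarter tied to half (quarter + half) = 24.
Altogether 2 + 16 + 4 + 8 + 12 + 6 + 1 + 8 + 24 = 81.
81 ÷ 16 = 5 complete bars with 1 thirty-second note remaining.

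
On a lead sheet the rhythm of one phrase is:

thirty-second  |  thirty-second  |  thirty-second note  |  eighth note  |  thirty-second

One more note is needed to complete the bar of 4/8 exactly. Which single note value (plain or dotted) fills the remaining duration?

The bar of 4/8 = 16 thirty-second notes.
In thirty-second notes: thirty-second = 1; thirty-second = 1; thirty-second note = 1; eighth note = 4; thirty-second = 1.
Adding: 1 + 1 + 1 + 4 + 1 = 8.
Remaining: 16 − 8 = 8 thirty-second notes, which is a quarter note.

quarter note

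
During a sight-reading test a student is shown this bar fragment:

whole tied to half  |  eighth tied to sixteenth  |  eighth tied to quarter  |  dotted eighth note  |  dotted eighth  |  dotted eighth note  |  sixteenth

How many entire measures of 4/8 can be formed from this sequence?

One bar of 4/8 = 8 sixteenth notes.
Express everything in sixteenth notes: whole tied to half (whole + half) = 24; eighth tied to sixteenth (eighth + sixteenth) = 3; eighth tied to quarter (eighth + quarter) = 6; dotted eighth note = 3; dotted eighth = 3; dotted eighth note = 3; sixteenth = 1.
Altogether 24 + 3 + 6 + 3 + 3 + 3 + 1 = 43.
43 ÷ 8 = 5 complete bars with 3 left over.

5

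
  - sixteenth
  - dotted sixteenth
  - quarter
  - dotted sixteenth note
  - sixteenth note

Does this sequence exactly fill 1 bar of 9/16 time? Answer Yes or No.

Yes

One bar of 9/16 = 18 thirty-second notes.
In thirty-second notes: sixteenth = 2; dotted sixteenth = 3; quarter = 8; dotted sixteenth note = 3; sixteenth note = 2.
Adding: 2 + 3 + 8 + 3 + 2 = 18.
18 equals 18, so the answer is Yes.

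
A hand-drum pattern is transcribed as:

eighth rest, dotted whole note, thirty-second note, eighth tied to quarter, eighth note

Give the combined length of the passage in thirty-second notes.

69

Convert each value to thirty-second notes: eighth rest = 4; dotted whole note = 48; thirty-second note = 1; eighth tied to quarter (eighth + quarter) = 12; eighth note = 4.
Total: 4 + 48 + 1 + 12 + 4 = 69 thirty-second notes.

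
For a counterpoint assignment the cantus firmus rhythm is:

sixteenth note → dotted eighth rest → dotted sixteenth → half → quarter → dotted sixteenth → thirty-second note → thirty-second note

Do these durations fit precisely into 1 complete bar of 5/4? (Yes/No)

One bar of 5/4 = 40 thirty-second notes.
Working in thirty-second notes: sixteenth note = 2; dotted eighth rest = 6; dotted sixteenth = 3; half = 16; quarter = 8; dotted sixteenth = 3; thirty-second note = 1; thirty-second note = 1.
Total: 2 + 6 + 3 + 16 + 8 + 3 + 1 + 1 = 40.
40 equals 40, so the answer is Yes.

Yes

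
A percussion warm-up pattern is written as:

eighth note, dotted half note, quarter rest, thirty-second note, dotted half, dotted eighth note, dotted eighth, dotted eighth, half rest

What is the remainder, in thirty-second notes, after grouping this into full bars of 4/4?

31

One bar of 4/4 = 32 thirty-second notes.
Working in thirty-second notes: eighth note = 4; dotted half note = 24; quarter rest = 8; thirty-second note = 1; dotted half = 24; dotted eighth note = 6; dotted eighth = 6; dotted eighth = 6; half rest = 16.
Total: 4 + 24 + 8 + 1 + 24 + 6 + 6 + 6 + 16 = 95.
95 ÷ 32 = 2 complete bars with 31 thirty-second notes remaining.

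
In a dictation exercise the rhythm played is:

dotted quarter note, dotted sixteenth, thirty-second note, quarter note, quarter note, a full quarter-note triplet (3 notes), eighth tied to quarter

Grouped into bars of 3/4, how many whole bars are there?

One bar of 3/4 = 24 thirty-second notes.
Working in thirty-second notes: dotted quarter note = 12; dotted sixteenth = 3; thirty-second note = 1; quarter note = 8; quarter note = 8; a full quarter-note triplet (3 notes) (three triplet quarters span one half) = 16; eighth tied to quarter (eighth + quarter) = 12.
Sum: 12 + 3 + 1 + 8 + 8 + 16 + 12 = 60.
60 ÷ 24 = 2 complete bars with 12 left over.

2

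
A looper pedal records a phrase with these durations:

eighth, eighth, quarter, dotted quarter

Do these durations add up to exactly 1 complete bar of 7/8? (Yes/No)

Yes

One bar of 7/8 = 7 eighth notes.
Express everything in eighth notes: eighth = 1; eighth = 1; quarter = 2; dotted quarter = 3.
Sum: 1 + 1 + 2 + 3 = 7.
7 equals 7, so the answer is Yes.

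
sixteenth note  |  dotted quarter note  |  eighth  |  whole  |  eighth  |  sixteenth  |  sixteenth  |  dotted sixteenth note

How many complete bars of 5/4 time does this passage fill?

1

One bar of 5/4 = 40 thirty-second notes.
Convert each value to thirty-second notes: sixteenth note = 2; dotted quarter note = 12; eighth = 4; whole = 32; eighth = 4; sixteenth = 2; sixteenth = 2; dotted sixteenth note = 3.
Adding: 2 + 12 + 4 + 32 + 4 + 2 + 2 + 3 = 61.
61 ÷ 40 = 1 complete bar with 21 left over.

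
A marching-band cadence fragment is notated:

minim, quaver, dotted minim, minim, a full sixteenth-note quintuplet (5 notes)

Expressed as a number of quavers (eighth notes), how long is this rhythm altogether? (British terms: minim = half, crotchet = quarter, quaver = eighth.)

Working in eighth notes: minim = 4; quaver = 1; dotted minim = 6; minim = 4; a full sixteenth-note quintuplet (5 notes) (five quintuplet sixteenths span one quarter) = 2.
Adding: 4 + 1 + 6 + 4 + 2 = 17 eighth notes.

17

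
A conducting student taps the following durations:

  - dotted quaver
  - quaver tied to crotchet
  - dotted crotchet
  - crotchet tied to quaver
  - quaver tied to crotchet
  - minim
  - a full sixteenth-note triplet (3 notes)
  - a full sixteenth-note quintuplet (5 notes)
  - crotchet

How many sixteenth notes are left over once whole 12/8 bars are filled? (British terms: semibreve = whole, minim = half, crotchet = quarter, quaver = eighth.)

21

One bar of 12/8 = 24 sixteenth notes.
Convert each value to sixteenth notes: dotted quaver = 3; quaver tied to crotchet (quaver + crotchet) = 6; dotted crotchet = 6; crotchet tied to quaver (crotchet + quaver) = 6; quaver tied to crotchet (quaver + crotchet) = 6; minim = 8; a full sixteenth-note triplet (3 notes) (three triplet sixteenths span one eighth) = 2; a full sixteenth-note quintuplet (5 notes) (five quintuplet sixteenths span one quarter) = 4; crotchet = 4.
Adding: 3 + 6 + 6 + 6 + 6 + 8 + 2 + 4 + 4 = 45.
45 ÷ 24 = 1 complete bar with 21 sixteenth notes remaining.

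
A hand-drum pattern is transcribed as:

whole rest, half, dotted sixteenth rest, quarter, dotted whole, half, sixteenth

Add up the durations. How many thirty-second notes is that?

Working in thirty-second notes: whole rest = 32; half = 16; dotted sixteenth rest = 3; quarter = 8; dotted whole = 48; half = 16; sixteenth = 2.
Altogether 32 + 16 + 3 + 8 + 48 + 16 + 2 = 125 thirty-second notes.

125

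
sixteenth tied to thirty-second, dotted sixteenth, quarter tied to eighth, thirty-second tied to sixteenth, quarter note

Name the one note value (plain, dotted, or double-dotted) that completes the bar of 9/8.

The bar of 9/8 = 36 thirty-second notes.
Working in thirty-second notes: sixteenth tied to thirty-second (sixteenth + thirty-second) = 3; dotted sixteenth = 3; quarter tied to eighth (quarter + eighth) = 12; thirty-second tied to sixteenth (thirty-second + sixteenth) = 3; quarter note = 8.
Adding: 3 + 3 + 12 + 3 + 8 = 29.
Remaining: 36 − 29 = 7 thirty-second notes, which is a double-dotted eighth note.

double-dotted eighth note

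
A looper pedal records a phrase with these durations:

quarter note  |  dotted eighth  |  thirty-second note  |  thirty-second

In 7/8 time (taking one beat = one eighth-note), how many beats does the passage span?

One eighth-note beat = 4 thirty-second notes.
Each duration in thirty-second notes: quarter note = 8; dotted eighth = 6; thirty-second note = 1; thirty-second = 1.
Altogether 8 + 6 + 1 + 1 = 16.
16 ÷ 4 = 4 beats.

4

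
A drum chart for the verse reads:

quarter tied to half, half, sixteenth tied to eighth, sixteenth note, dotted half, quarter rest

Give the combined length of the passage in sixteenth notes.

Each duration in sixteenth notes: quarter tied to half (quarter + half) = 12; half = 8; sixteenth tied to eighth (sixteenth + eighth) = 3; sixteenth note = 1; dotted half = 12; quarter rest = 4.
Total: 12 + 8 + 3 + 1 + 12 + 4 = 40 sixteenth notes.

40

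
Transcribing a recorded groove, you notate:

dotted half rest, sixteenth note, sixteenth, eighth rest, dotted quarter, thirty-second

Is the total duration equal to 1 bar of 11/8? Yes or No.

No

One bar of 11/8 = 44 thirty-second notes.
Each duration in thirty-second notes: dotted half rest = 24; sixteenth note = 2; sixteenth = 2; eighth rest = 4; dotted quarter = 12; thirty-second = 1.
Total: 24 + 2 + 2 + 4 + 12 + 1 = 45.
45 exceeds 44, so the answer is No.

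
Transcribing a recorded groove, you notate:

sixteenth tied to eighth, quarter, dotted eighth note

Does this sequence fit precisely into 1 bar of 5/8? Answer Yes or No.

One bar of 5/8 = 10 sixteenth notes.
Each duration in sixteenth notes: sixteenth tied to eighth (sixteenth + eighth) = 3; quarter = 4; dotted eighth note = 3.
Adding: 3 + 4 + 3 = 10.
10 equals 10, so the answer is Yes.

Yes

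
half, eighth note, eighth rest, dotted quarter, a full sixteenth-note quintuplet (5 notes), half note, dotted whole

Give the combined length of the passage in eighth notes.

27

Working in eighth notes: half = 4; eighth note = 1; eighth rest = 1; dotted quarter = 3; a full sixteenth-note quintuplet (5 notes) (five quintuplet sixteenths span one quarter) = 2; half note = 4; dotted whole = 12.
Adding: 4 + 1 + 1 + 3 + 2 + 4 + 12 = 27 eighth notes.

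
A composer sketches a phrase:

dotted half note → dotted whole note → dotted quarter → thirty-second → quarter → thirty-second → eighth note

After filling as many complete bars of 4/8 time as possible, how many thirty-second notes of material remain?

2

One bar of 4/8 = 16 thirty-second notes.
Working in thirty-second notes: dotted half note = 24; dotted whole note = 48; dotted quarter = 12; thirty-second = 1; quarter = 8; thirty-second = 1; eighth note = 4.
Adding: 24 + 48 + 12 + 1 + 8 + 1 + 4 = 98.
98 ÷ 16 = 6 complete bars with 2 thirty-second notes remaining.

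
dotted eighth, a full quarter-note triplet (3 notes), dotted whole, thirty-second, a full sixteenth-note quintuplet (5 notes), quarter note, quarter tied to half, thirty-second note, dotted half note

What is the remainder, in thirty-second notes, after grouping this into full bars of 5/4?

One bar of 5/4 = 40 thirty-second notes.
Express everything in thirty-second notes: dotted eighth = 6; a full quarter-note triplet (3 notes) (three triplet quarters span one half) = 16; dotted whole = 48; thirty-second = 1; a full sixteenth-note quintuplet (5 notes) (five quintuplet sixteenths span one quarter) = 8; quarter note = 8; quarter tied to half (quarter + half) = 24; thirty-second note = 1; dotted half note = 24.
Total: 6 + 16 + 48 + 1 + 8 + 8 + 24 + 1 + 24 = 136.
136 ÷ 40 = 3 complete bars with 16 thirty-second notes remaining.

16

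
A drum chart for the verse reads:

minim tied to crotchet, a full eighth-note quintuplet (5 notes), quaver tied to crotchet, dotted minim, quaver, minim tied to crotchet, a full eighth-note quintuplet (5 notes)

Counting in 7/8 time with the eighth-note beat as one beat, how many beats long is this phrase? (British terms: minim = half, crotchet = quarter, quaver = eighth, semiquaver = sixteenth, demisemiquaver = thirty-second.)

30

One eighth-note beat = 2 sixteenth notes.
Express everything in sixteenth notes: minim tied to crotchet (minim + crotchet) = 12; a full eighth-note quintuplet (5 notes) (five quintuplet eighths span one half) = 8; quaver tied to crotchet (quaver + crotchet) = 6; dotted minim = 12; quaver = 2; minim tied to crotchet (minim + crotchet) = 12; a full eighth-note quintuplet (5 notes) (five quintuplet eighths span one half) = 8.
Total: 12 + 8 + 6 + 12 + 2 + 12 + 8 = 60.
60 ÷ 2 = 30 beats.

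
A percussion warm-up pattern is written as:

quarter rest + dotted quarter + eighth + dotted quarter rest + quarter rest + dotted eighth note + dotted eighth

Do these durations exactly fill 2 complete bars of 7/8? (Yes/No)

Yes

One bar of 7/8 = 14 sixteenth notes, so 2 bars = 28.
Working in sixteenth notes: quarter rest = 4; dotted quarter = 6; eighth = 2; dotted quarter rest = 6; quarter rest = 4; dotted eighth note = 3; dotted eighth = 3.
Total: 4 + 6 + 2 + 6 + 4 + 3 + 3 = 28.
28 equals 28, so the answer is Yes.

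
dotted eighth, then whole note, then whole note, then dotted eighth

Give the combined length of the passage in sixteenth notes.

Working in sixteenth notes: dotted eighth = 3; whole note = 16; whole note = 16; dotted eighth = 3.
Total: 3 + 16 + 16 + 3 = 38 sixteenth notes.

38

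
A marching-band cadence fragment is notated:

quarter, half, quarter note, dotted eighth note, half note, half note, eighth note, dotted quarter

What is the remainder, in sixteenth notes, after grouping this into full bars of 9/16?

One bar of 9/16 = 9 sixteenth notes.
Express everything in sixteenth notes: quarter = 4; half = 8; quarter note = 4; dotted eighth note = 3; half note = 8; half note = 8; eighth note = 2; dotted quarter = 6.
Total: 4 + 8 + 4 + 3 + 8 + 8 + 2 + 6 = 43.
43 ÷ 9 = 4 complete bars with 7 sixteenth notes remaining.

7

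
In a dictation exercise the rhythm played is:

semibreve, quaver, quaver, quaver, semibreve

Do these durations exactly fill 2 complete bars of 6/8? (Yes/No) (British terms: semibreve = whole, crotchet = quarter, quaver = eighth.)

No

One bar of 6/8 = 6 eighth notes, so 2 bars = 12.
Working in eighth notes: semibreve = 8; quaver = 1; quaver = 1; quaver = 1; semibreve = 8.
Adding: 8 + 1 + 1 + 1 + 8 = 19.
19 exceeds 12, so the answer is No.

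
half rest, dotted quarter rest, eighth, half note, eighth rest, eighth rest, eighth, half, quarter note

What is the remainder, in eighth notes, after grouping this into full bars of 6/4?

One bar of 6/4 = 12 eighth notes.
In eighth notes: half rest = 4; dotted quarter rest = 3; eighth = 1; half note = 4; eighth rest = 1; eighth rest = 1; eighth = 1; half = 4; quarter note = 2.
Adding: 4 + 3 + 1 + 4 + 1 + 1 + 1 + 4 + 2 = 21.
21 ÷ 12 = 1 complete bar with 9 eighth notes remaining.

9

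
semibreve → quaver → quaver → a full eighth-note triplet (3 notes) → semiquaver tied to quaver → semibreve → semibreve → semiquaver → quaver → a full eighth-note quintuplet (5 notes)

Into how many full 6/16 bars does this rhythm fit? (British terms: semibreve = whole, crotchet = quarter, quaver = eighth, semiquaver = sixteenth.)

One bar of 6/16 = 6 sixteenth notes.
Each duration in sixteenth notes: semibreve = 16; quaver = 2; quaver = 2; a full eighth-note triplet (3 notes) (three triplet eighths span one quarter) = 4; semiquaver tied to quaver (semiquaver + quaver) = 3; semibreve = 16; semibreve = 16; semiquaver = 1; quaver = 2; a full eighth-note quintuplet (5 notes) (five quintuplet eighths span one half) = 8.
Altogether 16 + 2 + 2 + 4 + 3 + 16 + 16 + 1 + 2 + 8 = 70.
70 ÷ 6 = 11 complete bars with 4 left over.

11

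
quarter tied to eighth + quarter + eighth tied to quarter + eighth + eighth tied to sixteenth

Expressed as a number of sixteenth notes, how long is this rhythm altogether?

21

Convert each value to sixteenth notes: quarter tied to eighth (quarter + eighth) = 6; quarter = 4; eighth tied to quarter (eighth + quarter) = 6; eighth = 2; eighth tied to sixteenth (eighth + sixteenth) = 3.
Total: 6 + 4 + 6 + 2 + 3 = 21 sixteenth notes.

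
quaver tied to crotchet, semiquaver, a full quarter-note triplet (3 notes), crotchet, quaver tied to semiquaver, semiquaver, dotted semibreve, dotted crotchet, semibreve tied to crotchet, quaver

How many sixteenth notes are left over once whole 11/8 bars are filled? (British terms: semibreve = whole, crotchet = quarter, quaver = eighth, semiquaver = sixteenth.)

9

One bar of 11/8 = 22 sixteenth notes.
In sixteenth notes: quaver tied to crotchet (quaver + crotchet) = 6; semiquaver = 1; a full quarter-note triplet (3 notes) (three triplet quarters span one half) = 8; crotchet = 4; quaver tied to semiquaver (quaver + semiquaver) = 3; semiquaver = 1; dotted semibreve = 24; dotted crotchet = 6; semibreve tied to crotchet (semibreve + crotchet) = 20; quaver = 2.
Altogether 6 + 1 + 8 + 4 + 3 + 1 + 24 + 6 + 20 + 2 = 75.
75 ÷ 22 = 3 complete bars with 9 sixteenth notes remaining.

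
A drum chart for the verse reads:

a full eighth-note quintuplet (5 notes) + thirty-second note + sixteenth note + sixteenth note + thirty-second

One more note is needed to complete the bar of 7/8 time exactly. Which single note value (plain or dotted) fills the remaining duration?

dotted eighth note

The bar of 7/8 = 28 thirty-second notes.
Working in thirty-second notes: a full eighth-note quintuplet (5 notes) (five quintuplet eighths span one half) = 16; thirty-second note = 1; sixteenth note = 2; sixteenth note = 2; thirty-second = 1.
Total: 16 + 1 + 2 + 2 + 1 = 22.
Remaining: 28 − 22 = 6 thirty-second notes, which is a dotted eighth note.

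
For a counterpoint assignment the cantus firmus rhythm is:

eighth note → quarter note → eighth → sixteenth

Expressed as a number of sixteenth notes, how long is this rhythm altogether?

Convert each value to sixteenth notes: eighth note = 2; quarter note = 4; eighth = 2; sixteenth = 1.
Adding: 2 + 4 + 2 + 1 = 9 sixteenth notes.

9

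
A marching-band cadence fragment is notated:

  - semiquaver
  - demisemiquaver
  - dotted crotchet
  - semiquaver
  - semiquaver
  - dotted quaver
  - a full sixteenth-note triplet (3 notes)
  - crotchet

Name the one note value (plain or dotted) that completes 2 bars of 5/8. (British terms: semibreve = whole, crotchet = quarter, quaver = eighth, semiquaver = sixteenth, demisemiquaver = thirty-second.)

dotted sixteenth note

2 bars of 5/8 = 40 thirty-second notes.
Convert each value to thirty-second notes: semiquaver = 2; demisemiquaver = 1; dotted crotchet = 12; semiquaver = 2; semiquaver = 2; dotted quaver = 6; a full sixteenth-note triplet (3 notes) (three triplet sixteenths span one eighth) = 4; crotchet = 8.
Sum: 2 + 1 + 12 + 2 + 2 + 6 + 4 + 8 = 37.
Remaining: 40 − 37 = 3 thirty-second notes, which is a dotted sixteenth note.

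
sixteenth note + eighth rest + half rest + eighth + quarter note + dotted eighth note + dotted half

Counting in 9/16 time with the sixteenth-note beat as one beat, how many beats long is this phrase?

32

One sixteenth-note beat = 2 thirty-second notes.
Convert each value to thirty-second notes: sixteenth note = 2; eighth rest = 4; half rest = 16; eighth = 4; quarter note = 8; dotted eighth note = 6; dotted half = 24.
Sum: 2 + 4 + 16 + 4 + 8 + 6 + 24 = 64.
64 ÷ 2 = 32 beats.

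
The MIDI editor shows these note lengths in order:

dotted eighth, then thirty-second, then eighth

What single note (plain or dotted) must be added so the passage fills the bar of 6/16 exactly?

The bar of 6/16 = 12 thirty-second notes.
Working in thirty-second notes: dotted eighth = 6; thirty-second = 1; eighth = 4.
Altogether 6 + 1 + 4 = 11.
Remaining: 12 − 11 = 1 thirty-second note, which is a thirty-second note.

thirty-second note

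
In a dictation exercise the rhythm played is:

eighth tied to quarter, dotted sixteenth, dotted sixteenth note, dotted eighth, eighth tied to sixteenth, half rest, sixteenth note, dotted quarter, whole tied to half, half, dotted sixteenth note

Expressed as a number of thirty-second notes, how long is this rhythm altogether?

Convert each value to thirty-second notes: eighth tied to quarter (eighth + quarter) = 12; dotted sixteenth = 3; dotted sixteenth note = 3; dotted eighth = 6; eighth tied to sixteenth (eighth + sixteenth) = 6; half rest = 16; sixteenth note = 2; dotted quarter = 12; whole tied to half (whole + half) = 48; half = 16; dotted sixteenth note = 3.
Altogether 12 + 3 + 3 + 6 + 6 + 16 + 2 + 12 + 48 + 16 + 3 = 127 thirty-second notes.

127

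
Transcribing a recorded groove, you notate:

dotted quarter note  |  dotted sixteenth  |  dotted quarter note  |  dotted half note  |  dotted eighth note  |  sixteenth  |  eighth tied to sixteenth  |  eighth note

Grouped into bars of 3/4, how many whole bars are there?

2

One bar of 3/4 = 24 thirty-second notes.
Each duration in thirty-second notes: dotted quarter note = 12; dotted sixteenth = 3; dotted quarter note = 12; dotted half note = 24; dotted eighth note = 6; sixteenth = 2; eighth tied to sixteenth (eighth + sixteenth) = 6; eighth note = 4.
Sum: 12 + 3 + 12 + 24 + 6 + 2 + 6 + 4 = 69.
69 ÷ 24 = 2 complete bars with 21 left over.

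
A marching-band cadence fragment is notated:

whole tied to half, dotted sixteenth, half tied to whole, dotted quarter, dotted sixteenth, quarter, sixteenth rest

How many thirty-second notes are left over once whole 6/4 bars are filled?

One bar of 6/4 = 48 thirty-second notes.
Convert each value to thirty-second notes: whole tied to half (whole + half) = 48; dotted sixteenth = 3; half tied to whole (half + whole) = 48; dotted quarter = 12; dotted sixteenth = 3; quarter = 8; sixteenth rest = 2.
Adding: 48 + 3 + 48 + 12 + 3 + 8 + 2 = 124.
124 ÷ 48 = 2 complete bars with 28 thirty-second notes remaining.

28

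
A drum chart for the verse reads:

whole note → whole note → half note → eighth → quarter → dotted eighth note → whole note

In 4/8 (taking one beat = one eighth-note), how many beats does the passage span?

32.5

One eighth-note beat = 2 sixteenth notes.
Convert each value to sixteenth notes: whole note = 16; whole note = 16; half note = 8; eighth = 2; quarter = 4; dotted eighth note = 3; whole note = 16.
Total: 16 + 16 + 8 + 2 + 4 + 3 + 16 = 65.
65 ÷ 2 = 32.5 beats.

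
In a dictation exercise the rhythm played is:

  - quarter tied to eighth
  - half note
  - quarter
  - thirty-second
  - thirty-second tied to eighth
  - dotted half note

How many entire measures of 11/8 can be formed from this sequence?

1

One bar of 11/8 = 44 thirty-second notes.
Convert each value to thirty-second notes: quarter tied to eighth (quarter + eighth) = 12; half note = 16; quarter = 8; thirty-second = 1; thirty-second tied to eighth (thirty-second + eighth) = 5; dotted half note = 24.
Sum: 12 + 16 + 8 + 1 + 5 + 24 = 66.
66 ÷ 44 = 1 complete bar with 22 left over.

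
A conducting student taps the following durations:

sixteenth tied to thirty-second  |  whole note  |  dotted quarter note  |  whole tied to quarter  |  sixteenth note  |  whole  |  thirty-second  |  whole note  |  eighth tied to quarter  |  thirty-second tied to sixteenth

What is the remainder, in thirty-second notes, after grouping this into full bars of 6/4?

One bar of 6/4 = 48 thirty-second notes.
In thirty-second notes: sixteenth tied to thirty-second (sixteenth + thirty-second) = 3; whole note = 32; dotted quarter note = 12; whole tied to quarter (whole + quarter) = 40; sixteenth note = 2; whole = 32; thirty-second = 1; whole note = 32; eighth tied to quarter (eighth + quarter) = 12; thirty-second tied to sixteenth (thirty-second + sixteenth) = 3.
Adding: 3 + 32 + 12 + 40 + 2 + 32 + 1 + 32 + 12 + 3 = 169.
169 ÷ 48 = 3 complete bars with 25 thirty-second notes remaining.

25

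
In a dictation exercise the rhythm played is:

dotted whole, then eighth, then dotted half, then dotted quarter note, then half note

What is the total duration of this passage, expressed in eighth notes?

26

Working in eighth notes: dotted whole = 12; eighth = 1; dotted half = 6; dotted quarter note = 3; half note = 4.
Adding: 12 + 1 + 6 + 3 + 4 = 26 eighth notes.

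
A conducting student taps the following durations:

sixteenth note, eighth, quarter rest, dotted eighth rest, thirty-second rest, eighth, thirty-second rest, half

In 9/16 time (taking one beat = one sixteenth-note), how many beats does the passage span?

21

One sixteenth-note beat = 2 thirty-second notes.
Convert each value to thirty-second notes: sixteenth note = 2; eighth = 4; quarter rest = 8; dotted eighth rest = 6; thirty-second rest = 1; eighth = 4; thirty-second rest = 1; half = 16.
Adding: 2 + 4 + 8 + 6 + 1 + 4 + 1 + 16 = 42.
42 ÷ 2 = 21 beats.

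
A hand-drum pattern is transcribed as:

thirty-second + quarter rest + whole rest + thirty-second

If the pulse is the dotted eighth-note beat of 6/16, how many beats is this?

One dotted eighth-note beat = 6 thirty-second notes.
Convert each value to thirty-second notes: thirty-second = 1; quarter rest = 8; whole rest = 32; thirty-second = 1.
Total: 1 + 8 + 32 + 1 = 42.
42 ÷ 6 = 7 beats.

7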